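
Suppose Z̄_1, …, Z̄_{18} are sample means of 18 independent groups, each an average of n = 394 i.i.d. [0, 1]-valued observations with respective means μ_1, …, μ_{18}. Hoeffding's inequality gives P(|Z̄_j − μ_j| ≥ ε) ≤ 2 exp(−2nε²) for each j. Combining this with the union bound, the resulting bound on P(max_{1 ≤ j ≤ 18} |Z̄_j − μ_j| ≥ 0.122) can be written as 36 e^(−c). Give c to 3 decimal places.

Union bound over the 18 events: P(max_{1 ≤ j ≤ 18} |Z̄_j − μ_j| ≥ 0.122) ≤ 18·2·exp(−2nε²) = 36 exp(−2·394·0.122²).
So c = 2·394·0.122² = 11.7286.

11.729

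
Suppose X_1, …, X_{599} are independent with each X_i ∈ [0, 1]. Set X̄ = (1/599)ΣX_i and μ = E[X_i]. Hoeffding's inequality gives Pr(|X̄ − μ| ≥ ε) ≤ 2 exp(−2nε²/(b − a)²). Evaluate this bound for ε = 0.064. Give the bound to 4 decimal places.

0.0148

Exponent: 2nε²/(b − a)² = 2·599·0.064² / 1² = 4.90701.
Bound = 2·exp(−4.90701) = 0.01479.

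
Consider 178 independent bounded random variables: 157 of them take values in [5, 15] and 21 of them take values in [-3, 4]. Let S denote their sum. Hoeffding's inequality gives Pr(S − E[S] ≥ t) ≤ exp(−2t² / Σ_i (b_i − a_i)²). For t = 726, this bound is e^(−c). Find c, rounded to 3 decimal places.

63.013

Σ(b_i − a_i)² = 157·10² + 21·7² = 16729.
c = 2t² / 16729 = 2·726² / 16729 = 63.0134.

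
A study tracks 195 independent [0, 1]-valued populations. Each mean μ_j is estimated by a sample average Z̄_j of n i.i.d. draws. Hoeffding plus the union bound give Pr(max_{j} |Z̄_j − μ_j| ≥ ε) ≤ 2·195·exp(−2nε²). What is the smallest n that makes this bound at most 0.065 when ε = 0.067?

Need 2·195·exp(−2nε²) ≤ 0.065, i.e. exp(−2nε²) ≤ 0.065/390.
So 2nε² ≥ ln(390/0.065) = 8.699515.
Hence n ≥ 8.699515/(2·0.067²) = 968.981.
The smallest integer n is 969.

969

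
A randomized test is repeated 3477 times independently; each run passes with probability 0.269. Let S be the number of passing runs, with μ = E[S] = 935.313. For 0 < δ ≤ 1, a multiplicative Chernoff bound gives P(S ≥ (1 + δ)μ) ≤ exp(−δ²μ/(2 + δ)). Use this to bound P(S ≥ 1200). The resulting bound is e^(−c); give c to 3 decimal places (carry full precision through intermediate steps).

32.810

Write 1200 = (1 + δ)μ, so δ = 1200/935.313 − 1 = 0.282993…
Then the exponent is δ²μ/(2 + δ) = (1200 − μ)² / (μ·(2 + δ)) = 32.809807.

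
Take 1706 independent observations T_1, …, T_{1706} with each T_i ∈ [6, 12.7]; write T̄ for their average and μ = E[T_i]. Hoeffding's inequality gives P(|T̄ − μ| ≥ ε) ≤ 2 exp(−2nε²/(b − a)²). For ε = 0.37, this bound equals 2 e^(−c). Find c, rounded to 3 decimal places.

10.405

c = 2nε²/(b − a)² = 2·1706·0.37² / 6.7² = 10.4055.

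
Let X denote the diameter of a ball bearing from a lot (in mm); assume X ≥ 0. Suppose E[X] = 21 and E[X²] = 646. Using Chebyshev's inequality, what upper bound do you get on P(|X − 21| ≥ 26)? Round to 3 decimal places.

0.303

Var(X) = E[X²] − (E[X])² = 646 − 441 = 205.
Chebyshev's inequality: P(|X − μ| ≥ t) ≤ Var(X)/t² = 205/676 = 0.3033.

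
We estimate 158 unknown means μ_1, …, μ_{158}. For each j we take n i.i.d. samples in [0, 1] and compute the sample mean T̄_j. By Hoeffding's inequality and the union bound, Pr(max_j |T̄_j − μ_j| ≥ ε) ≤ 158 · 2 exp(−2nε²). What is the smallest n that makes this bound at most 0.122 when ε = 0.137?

Need 2·158·exp(−2nε²) ≤ 0.122, i.e. exp(−2nε²) ≤ 0.122/316.
So 2nε² ≥ ln(316/0.122) = 7.859476.
Hence n ≥ 7.859476/(2·0.137²) = 209.374.
The smallest integer n is 210.

210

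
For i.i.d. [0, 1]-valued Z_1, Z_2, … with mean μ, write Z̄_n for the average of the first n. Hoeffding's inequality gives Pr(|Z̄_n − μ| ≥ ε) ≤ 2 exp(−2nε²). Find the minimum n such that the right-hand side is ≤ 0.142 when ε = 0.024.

2297

Require 2·exp(−2nε²) ≤ 0.142, i.e. 2nε² ≥ ln(2/0.142) = 2.645075.
So n ≥ 2.645075 / (2·0.024²) = 2296.072.
The smallest integer n is 2297.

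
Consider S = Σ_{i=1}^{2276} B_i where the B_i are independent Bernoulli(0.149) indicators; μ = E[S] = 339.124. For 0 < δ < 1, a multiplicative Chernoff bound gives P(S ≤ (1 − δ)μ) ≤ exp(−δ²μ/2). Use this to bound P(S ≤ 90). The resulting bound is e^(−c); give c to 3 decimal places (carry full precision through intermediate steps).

91.505

Write 90 = (1 − δ)μ, so δ = 1 − 90/339.124 = 0.7346103…
Then the exponent is δ²μ/2 = (μ − 90)²/(2μ) = 91.504534.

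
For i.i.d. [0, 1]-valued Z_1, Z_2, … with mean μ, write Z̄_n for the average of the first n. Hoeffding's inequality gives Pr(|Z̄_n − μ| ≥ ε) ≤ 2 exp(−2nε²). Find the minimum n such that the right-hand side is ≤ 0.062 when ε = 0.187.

Require 2·exp(−2nε²) ≤ 0.062, i.e. 2nε² ≥ ln(2/0.062) = 3.473768.
So n ≥ 3.473768 / (2·0.187²) = 49.669.
The smallest integer n is 50.

50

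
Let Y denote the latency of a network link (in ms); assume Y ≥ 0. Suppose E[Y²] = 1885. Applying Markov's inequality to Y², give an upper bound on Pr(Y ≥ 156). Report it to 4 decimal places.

0.0775

Since Y ≥ 0, the event {Y ≥ 156} is the same as {Y² ≥ 24336}.
Markov's inequality applied to Y² gives Pr(Y² ≥ 24336) ≤ E[Y²]/24336 = 1885/24336 = 0.0775.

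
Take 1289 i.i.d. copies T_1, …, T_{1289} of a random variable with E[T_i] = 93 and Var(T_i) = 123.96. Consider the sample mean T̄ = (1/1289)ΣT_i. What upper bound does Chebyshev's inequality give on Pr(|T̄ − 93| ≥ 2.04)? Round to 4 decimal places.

0.0231

Var(T̄) = Var(T_i)/n = 123.96/1289 = 0.096168.
Chebyshev: Pr(|T̄ − 93| ≥ 2.04) ≤ Var(T̄)/(2.04)² = 123.96/(1289·2.04²) = 0.0231.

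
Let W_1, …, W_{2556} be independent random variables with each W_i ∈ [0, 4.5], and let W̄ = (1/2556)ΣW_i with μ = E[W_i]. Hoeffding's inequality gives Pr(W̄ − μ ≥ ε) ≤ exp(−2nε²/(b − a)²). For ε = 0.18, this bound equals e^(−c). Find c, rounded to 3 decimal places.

c = 2nε²/(b − a)² = 2·2556·0.18² / 4.5² = 8.1792.

8.179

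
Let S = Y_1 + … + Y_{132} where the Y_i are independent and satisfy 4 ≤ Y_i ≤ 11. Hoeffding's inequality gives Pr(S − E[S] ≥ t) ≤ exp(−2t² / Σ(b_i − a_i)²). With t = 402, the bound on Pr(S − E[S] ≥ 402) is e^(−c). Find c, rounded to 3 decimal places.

49.970

Σ(b_i − a_i)² = 132·(7)² = 6468.
c = 2t²/6468 = 2·402²/6468 = 49.9703.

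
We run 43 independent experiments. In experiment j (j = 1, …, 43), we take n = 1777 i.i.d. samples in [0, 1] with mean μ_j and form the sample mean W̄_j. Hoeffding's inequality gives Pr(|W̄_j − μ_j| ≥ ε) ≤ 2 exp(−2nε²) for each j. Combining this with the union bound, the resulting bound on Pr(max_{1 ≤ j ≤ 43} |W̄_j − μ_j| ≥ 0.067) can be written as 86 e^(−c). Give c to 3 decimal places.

15.954

Union bound over the 43 events: Pr(max_{1 ≤ j ≤ 43} |W̄_j − μ_j| ≥ 0.067) ≤ 43·2·exp(−2nε²) = 86 exp(−2·1777·0.067²).
So c = 2·1777·0.067² = 15.9539.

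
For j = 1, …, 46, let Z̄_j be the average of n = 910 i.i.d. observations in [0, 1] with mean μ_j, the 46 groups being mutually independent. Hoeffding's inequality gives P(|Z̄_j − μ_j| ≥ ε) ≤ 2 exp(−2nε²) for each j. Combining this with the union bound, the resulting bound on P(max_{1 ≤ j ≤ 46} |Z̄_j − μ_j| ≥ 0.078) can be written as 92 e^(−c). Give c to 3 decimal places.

11.073

Union bound over the 46 events: P(max_{1 ≤ j ≤ 46} |Z̄_j − μ_j| ≥ 0.078) ≤ 46·2·exp(−2nε²) = 92 exp(−2·910·0.078²).
So c = 2·910·0.078² = 11.0729.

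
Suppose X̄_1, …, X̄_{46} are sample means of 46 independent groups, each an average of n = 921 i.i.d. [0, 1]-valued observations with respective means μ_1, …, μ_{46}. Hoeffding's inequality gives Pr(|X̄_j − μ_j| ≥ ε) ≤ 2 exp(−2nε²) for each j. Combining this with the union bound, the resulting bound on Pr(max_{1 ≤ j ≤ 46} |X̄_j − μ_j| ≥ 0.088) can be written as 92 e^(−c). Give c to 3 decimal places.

Union bound over the 46 events: Pr(max_{1 ≤ j ≤ 46} |X̄_j − μ_j| ≥ 0.088) ≤ 46·2·exp(−2nε²) = 92 exp(−2·921·0.088²).
So c = 2·921·0.088² = 14.2644.

14.264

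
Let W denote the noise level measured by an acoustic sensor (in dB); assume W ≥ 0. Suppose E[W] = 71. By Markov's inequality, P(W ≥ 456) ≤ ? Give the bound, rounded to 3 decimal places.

Markov's inequality: for a non-negative random variable, P(W ≥ a) ≤ E[W]/a.
Here E[W] = 71 and a = 456, so the bound is 71/456 = 0.1557.

0.156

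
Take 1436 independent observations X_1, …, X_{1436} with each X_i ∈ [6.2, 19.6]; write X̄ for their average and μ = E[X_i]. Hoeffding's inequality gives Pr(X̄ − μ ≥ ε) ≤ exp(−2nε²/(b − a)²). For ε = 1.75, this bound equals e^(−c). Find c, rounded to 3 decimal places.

c = 2nε²/(b − a)² = 2·1436·1.75² / 13.4² = 48.9836.

48.984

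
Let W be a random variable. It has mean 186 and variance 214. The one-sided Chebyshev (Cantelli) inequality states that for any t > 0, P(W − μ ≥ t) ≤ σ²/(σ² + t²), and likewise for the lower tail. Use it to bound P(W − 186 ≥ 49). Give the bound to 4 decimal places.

0.0818

Here σ² = 214 and t = 49, so σ² + t² = 2615.
Cantelli's bound: 214/2615 = 0.0818.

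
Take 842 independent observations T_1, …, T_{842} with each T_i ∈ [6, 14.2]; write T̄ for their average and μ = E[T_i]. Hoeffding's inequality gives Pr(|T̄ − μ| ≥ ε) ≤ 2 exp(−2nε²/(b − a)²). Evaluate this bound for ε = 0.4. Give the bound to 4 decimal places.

Exponent: 2nε²/(b − a)² = 2·842·0.4² / 8.2² = 4.00714.
Bound = 2·exp(−4.00714) = 0.03637.

0.0364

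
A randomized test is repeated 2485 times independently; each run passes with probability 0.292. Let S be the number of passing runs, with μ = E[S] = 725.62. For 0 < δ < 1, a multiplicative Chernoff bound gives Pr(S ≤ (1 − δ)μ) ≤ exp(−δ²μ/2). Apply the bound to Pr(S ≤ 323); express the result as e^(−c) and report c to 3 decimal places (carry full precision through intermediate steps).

Write 323 = (1 − δ)μ, so δ = 1 − 323/725.62 = 0.5548634…
Then the exponent is δ²μ/2 = (μ − 323)²/(2μ) = 111.699557.

111.700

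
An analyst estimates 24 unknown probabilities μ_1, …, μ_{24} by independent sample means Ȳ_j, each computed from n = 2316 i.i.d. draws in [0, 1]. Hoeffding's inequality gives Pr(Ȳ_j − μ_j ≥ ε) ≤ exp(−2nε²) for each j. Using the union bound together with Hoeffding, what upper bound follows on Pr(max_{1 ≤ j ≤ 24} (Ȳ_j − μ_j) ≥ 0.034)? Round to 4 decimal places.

Per-experiment Hoeffding bound: exp(−2·2316·0.034²) = exp(−5.35459) = 0.0047264.
Union bound over 24 events: 24·0.0047264 = 0.11343.

0.1134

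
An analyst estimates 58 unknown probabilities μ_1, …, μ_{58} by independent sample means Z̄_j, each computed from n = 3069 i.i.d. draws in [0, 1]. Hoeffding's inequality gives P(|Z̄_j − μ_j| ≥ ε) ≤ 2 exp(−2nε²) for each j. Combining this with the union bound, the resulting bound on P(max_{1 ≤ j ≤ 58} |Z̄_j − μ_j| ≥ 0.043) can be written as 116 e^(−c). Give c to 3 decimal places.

Union bound over the 58 events: P(max_{1 ≤ j ≤ 58} |Z̄_j − μ_j| ≥ 0.043) ≤ 58·2·exp(−2nε²) = 116 exp(−2·3069·0.043²).
So c = 2·3069·0.043² = 11.3492.

11.349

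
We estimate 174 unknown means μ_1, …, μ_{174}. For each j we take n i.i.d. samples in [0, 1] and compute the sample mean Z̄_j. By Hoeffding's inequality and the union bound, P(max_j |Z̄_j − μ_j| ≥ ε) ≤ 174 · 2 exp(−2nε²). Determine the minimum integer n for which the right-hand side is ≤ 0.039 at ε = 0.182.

Need 2·174·exp(−2nε²) ≤ 0.039, i.e. exp(−2nε²) ≤ 0.039/348.
So 2nε² ≥ ln(348/0.039) = 9.096396.
Hence n ≥ 9.096396/(2·0.182²) = 137.308.
The smallest integer n is 138.

138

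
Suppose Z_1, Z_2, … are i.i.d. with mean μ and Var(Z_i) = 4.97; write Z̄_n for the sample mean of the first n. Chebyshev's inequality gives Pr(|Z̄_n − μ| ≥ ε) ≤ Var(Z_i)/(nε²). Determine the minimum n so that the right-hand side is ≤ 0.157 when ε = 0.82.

48

Require 4.97/(n·0.82²) ≤ 0.157, i.e. n ≥ 4.97/(0.157·0.82²) = 47.079.
The smallest integer n is 48.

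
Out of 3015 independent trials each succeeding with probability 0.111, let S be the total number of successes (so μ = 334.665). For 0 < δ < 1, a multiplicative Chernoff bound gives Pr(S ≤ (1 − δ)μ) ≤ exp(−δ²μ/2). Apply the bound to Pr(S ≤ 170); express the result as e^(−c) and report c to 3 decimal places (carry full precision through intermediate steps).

40.510

Write 170 = (1 − δ)μ, so δ = 1 − 170/334.665 = 0.4920293…
Then the exponent is δ²μ/2 = (μ − 170)²/(2μ) = 40.510006.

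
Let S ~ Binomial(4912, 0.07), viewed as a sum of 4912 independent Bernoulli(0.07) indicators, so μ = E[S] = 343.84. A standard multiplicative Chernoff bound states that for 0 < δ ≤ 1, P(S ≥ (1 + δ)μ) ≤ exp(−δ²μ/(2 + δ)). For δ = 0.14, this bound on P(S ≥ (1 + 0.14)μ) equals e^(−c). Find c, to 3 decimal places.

c = δ²μ/(2 + δ) = 0.14²·343.84/(2 + 0.14) = 3.1492.

3.149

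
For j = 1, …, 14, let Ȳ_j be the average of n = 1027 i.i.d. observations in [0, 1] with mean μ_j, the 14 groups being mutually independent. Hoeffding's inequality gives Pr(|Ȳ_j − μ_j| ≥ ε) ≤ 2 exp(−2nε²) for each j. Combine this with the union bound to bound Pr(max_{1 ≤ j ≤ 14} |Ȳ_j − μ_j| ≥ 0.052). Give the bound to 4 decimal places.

0.1084

Per-experiment Hoeffding bound: 2·exp(−2·1027·0.052²) = 2·exp(−5.55402) = 0.0077438.
Union bound over 14 events: 14·0.0077438 = 0.10841.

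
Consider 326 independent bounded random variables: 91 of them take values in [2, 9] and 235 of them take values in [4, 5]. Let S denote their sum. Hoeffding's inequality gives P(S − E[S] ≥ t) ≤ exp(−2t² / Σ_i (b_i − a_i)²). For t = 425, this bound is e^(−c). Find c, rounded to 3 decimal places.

76.960

Σ(b_i − a_i)² = 91·7² + 235·1² = 4694.
c = 2t² / 4694 = 2·425² / 4694 = 76.9599.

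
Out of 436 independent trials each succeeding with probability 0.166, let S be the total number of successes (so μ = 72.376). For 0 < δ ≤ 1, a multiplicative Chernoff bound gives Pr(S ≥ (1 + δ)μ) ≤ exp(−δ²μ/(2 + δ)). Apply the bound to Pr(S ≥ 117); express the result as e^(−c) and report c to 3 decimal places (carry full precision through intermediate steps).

Write 117 = (1 + δ)μ, so δ = 117/72.376 − 1 = 0.616558…
Then the exponent is δ²μ/(2 + δ) = (117 − μ)² / (μ·(2 + δ)) = 10.515067.

10.515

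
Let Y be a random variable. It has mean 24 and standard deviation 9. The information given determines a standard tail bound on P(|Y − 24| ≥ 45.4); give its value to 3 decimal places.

Mean and variance are known, so Chebyshev's inequality applies.
Chebyshev: P(|Y − μ| ≥ t) ≤ Var(Y)/t².
Var(Y) = σ² = 9² = 81.
Bound = 81 / 2061.16 = 0.0393.

0.039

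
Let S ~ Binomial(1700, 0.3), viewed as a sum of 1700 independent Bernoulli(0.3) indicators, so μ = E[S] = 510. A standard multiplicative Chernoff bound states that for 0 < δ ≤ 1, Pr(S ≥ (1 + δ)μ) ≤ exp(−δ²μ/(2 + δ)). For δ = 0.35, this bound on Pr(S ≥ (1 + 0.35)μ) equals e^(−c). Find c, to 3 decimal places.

26.585

c = δ²μ/(2 + δ) = 0.35²·510/(2 + 0.35) = 26.5851.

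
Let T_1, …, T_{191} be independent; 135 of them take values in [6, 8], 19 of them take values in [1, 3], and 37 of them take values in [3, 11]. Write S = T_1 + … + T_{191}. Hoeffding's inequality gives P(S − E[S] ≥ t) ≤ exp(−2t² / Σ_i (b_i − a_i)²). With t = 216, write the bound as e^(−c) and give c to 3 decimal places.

Σ(b_i − a_i)² = 135·2² + 19·2² + 37·8² = 2984.
c = 2t² / 2984 = 2·216² / 2984 = 31.2708.

31.271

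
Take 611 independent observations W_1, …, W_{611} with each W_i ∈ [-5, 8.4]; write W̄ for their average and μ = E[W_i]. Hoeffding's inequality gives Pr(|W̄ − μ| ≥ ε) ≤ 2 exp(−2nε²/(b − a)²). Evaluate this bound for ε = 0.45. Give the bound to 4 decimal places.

Exponent: 2nε²/(b − a)² = 2·611·0.45² / 13.4² = 1.37812.
Bound = 2·exp(−1.37812) = 0.50410.

0.5041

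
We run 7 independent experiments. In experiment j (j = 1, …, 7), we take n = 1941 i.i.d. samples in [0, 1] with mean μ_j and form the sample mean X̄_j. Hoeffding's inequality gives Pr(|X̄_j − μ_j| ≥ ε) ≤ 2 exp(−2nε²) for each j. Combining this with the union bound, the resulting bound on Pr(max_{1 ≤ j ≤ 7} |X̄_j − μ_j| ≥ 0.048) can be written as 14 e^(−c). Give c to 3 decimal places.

Union bound over the 7 events: Pr(max_{1 ≤ j ≤ 7} |X̄_j − μ_j| ≥ 0.048) ≤ 7·2·exp(−2nε²) = 14 exp(−2·1941·0.048²).
So c = 2·1941·0.048² = 8.9441.

8.944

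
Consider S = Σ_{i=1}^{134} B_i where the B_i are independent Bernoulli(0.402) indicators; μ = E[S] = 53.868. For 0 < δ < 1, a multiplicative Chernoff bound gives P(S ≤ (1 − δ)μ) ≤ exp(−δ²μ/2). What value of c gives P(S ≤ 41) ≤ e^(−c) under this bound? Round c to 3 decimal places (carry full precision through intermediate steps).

1.537

Write 41 = (1 − δ)μ, so δ = 1 − 41/53.868 = 0.2388802…
Then the exponent is δ²μ/2 = (μ − 41)²/(2μ) = 1.536955.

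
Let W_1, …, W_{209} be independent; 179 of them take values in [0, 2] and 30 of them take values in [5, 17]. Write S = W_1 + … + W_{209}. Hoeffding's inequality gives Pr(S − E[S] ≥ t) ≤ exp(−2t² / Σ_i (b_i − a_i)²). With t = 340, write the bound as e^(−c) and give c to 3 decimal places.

45.909

Σ(b_i − a_i)² = 179·2² + 30·12² = 5036.
c = 2t² / 5036 = 2·340² / 5036 = 45.9095.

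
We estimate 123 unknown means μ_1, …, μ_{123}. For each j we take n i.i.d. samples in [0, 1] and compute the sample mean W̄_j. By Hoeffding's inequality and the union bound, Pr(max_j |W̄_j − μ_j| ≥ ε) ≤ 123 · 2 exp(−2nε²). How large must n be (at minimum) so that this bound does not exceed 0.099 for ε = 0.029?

4649

Need 2·123·exp(−2nε²) ≤ 0.099, i.e. exp(−2nε²) ≤ 0.099/246.
So 2nε² ≥ ln(246/0.099) = 7.817967.
Hence n ≥ 7.817967/(2·0.029²) = 4648.018.
The smallest integer n is 4649.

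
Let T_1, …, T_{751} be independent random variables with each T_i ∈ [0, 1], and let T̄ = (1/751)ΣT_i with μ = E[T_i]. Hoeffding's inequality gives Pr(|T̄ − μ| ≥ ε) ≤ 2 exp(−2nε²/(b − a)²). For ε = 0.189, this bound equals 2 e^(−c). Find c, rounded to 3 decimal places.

53.653

c = 2nε²/(b − a)² = 2·751·0.189² / 1² = 53.6529.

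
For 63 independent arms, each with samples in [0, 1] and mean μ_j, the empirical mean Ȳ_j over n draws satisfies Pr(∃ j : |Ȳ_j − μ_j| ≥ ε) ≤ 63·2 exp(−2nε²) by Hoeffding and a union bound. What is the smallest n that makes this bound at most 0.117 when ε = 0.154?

148

Need 2·63·exp(−2nε²) ≤ 0.117, i.e. exp(−2nε²) ≤ 0.117/126.
So 2nε² ≥ ln(126/0.117) = 6.981863.
Hence n ≥ 6.981863/(2·0.154²) = 147.197.
The smallest integer n is 148.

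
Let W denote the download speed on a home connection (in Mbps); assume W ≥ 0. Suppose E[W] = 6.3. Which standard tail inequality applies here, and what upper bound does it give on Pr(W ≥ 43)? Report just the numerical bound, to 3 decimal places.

0.147

Only the mean of a non-negative variable is known, so Markov's inequality is the applicable tail bound.
Markov's inequality: for a non-negative random variable, Pr(W ≥ a) ≤ E[W]/a.
Here E[W] = 6.3 and a = 43, so the bound is 6.3/43 = 0.1465.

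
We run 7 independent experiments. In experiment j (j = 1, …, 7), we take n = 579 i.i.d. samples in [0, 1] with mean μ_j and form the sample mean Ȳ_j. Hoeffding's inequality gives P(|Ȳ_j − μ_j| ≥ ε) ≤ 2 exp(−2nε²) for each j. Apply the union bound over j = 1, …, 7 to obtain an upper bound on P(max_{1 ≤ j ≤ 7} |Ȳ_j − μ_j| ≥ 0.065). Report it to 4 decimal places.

Per-experiment Hoeffding bound: 2·exp(−2·579·0.065²) = 2·exp(−4.89255) = 0.015005.
Union bound over 7 events: 7·0.015005 = 0.10503.

0.1050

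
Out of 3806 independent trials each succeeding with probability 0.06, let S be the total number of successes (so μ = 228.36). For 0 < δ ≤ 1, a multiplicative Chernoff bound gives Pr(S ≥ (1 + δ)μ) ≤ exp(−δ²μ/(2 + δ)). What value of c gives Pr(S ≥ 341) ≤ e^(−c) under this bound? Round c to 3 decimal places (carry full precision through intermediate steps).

22.284

Write 341 = (1 + δ)μ, so δ = 341/228.36 − 1 = 0.4932563…
Then the exponent is δ²μ/(2 + δ) = (341 − μ)² / (μ·(2 + δ)) = 22.284266.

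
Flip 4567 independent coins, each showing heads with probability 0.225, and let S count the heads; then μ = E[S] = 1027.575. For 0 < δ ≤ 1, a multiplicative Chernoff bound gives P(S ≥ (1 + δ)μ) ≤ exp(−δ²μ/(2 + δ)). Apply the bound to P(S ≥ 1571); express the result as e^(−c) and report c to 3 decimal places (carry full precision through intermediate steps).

113.643

Write 1571 = (1 + δ)μ, so δ = 1571/1027.575 − 1 = 0.5288422…
Then the exponent is δ²μ/(2 + δ) = (1571 − μ)² / (μ·(2 + δ)) = 113.643336.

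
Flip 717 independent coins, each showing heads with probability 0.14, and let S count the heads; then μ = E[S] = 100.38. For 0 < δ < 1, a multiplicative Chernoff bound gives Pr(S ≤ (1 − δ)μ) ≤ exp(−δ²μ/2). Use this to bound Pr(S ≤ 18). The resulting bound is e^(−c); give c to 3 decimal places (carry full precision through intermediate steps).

33.804

Write 18 = (1 − δ)μ, so δ = 1 − 18/100.38 = 0.8206814…
Then the exponent is δ²μ/2 = (μ − 18)²/(2μ) = 33.803867.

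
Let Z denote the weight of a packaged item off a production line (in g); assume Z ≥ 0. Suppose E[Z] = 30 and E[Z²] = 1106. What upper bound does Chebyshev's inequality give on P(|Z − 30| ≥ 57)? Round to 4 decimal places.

0.0634

Var(Z) = E[Z²] − (E[Z])² = 1106 − 900 = 206.
Chebyshev's inequality: P(|Z − μ| ≥ t) ≤ Var(Z)/t² = 206/3249 = 0.0634.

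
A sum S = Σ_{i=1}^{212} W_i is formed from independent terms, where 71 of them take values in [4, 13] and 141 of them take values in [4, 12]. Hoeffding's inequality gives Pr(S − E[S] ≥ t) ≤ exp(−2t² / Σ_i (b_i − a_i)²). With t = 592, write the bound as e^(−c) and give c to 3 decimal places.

Σ(b_i − a_i)² = 71·9² + 141·8² = 14775.
c = 2t² / 14775 = 2·592² / 14775 = 47.4401.

47.440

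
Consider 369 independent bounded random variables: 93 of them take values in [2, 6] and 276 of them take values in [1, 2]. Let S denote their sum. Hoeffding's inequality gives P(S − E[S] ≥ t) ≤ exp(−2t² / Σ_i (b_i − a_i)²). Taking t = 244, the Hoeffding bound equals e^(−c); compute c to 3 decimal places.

Σ(b_i − a_i)² = 93·4² + 276·1² = 1764.
c = 2t² / 1764 = 2·244² / 1764 = 67.5011.

67.501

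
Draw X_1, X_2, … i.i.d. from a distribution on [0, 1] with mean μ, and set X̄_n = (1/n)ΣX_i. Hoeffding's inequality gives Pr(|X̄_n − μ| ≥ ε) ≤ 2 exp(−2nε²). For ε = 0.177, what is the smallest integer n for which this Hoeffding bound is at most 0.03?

Require 2·exp(−2nε²) ≤ 0.03, i.e. 2nε² ≥ ln(2/0.03) = 4.199705.
So n ≥ 4.199705 / (2·0.177²) = 67.026.
The smallest integer n is 68.

68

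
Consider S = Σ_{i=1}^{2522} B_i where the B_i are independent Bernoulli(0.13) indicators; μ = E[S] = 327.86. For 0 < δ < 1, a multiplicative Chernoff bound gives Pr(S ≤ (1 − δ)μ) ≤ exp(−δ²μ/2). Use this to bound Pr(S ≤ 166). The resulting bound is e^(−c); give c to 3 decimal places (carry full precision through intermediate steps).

Write 166 = (1 − δ)μ, so δ = 1 − 166/327.86 = 0.4936863…
Then the exponent is δ²μ/2 = (μ − 166)²/(2μ) = 39.954035.

39.954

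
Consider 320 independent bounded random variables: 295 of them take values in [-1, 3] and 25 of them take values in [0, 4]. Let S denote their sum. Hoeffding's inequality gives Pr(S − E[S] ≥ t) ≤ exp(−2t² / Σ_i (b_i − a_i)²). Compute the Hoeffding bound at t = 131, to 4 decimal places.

0.0012

Σ(b_i − a_i)² = 295·4² + 25·4² = 5120.
Exponent = 2·131² / 5120 = 6.70352.
Bound = exp(−6.70352) = 0.00123.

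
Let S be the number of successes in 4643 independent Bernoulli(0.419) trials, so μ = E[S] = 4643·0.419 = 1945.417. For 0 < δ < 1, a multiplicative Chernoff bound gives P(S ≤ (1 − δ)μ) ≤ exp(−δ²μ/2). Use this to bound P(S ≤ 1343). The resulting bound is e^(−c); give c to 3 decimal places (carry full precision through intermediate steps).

Write 1343 = (1 − δ)μ, so δ = 1 − 1343/1945.417 = 0.3096596…
Then the exponent is δ²μ/2 = (μ − 1343)²/(2μ) = 93.272096.

93.272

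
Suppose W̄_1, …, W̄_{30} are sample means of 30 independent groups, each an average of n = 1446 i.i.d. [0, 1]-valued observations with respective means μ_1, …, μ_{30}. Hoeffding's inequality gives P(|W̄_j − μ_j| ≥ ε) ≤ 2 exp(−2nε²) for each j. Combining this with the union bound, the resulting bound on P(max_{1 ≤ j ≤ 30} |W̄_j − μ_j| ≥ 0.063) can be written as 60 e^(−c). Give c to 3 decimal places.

Union bound over the 30 events: P(max_{1 ≤ j ≤ 30} |W̄_j − μ_j| ≥ 0.063) ≤ 30·2·exp(−2nε²) = 60 exp(−2·1446·0.063²).
So c = 2·1446·0.063² = 11.4783.

11.478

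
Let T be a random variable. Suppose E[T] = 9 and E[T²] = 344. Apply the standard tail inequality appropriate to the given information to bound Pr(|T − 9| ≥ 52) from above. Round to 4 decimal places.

The first two moments determine the variance, so Chebyshev's inequality is the sharpest standard bound available.
Var(T) = E[T²] − (E[T])² = 344 − 81 = 263.
Chebyshev's inequality: Pr(|T − μ| ≥ t) ≤ Var(T)/t² = 263/2704 = 0.0973.

0.0973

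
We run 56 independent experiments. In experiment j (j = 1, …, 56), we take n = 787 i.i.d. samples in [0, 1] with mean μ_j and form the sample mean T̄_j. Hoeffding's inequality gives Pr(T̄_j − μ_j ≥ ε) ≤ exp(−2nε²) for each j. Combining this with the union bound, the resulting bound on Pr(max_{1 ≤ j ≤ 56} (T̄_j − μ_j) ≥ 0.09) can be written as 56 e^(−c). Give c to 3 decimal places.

12.749

Union bound over the 56 events: Pr(max_{1 ≤ j ≤ 56} (T̄_j − μ_j) ≥ 0.09) ≤ 56·exp(−2nε²) = 56 exp(−2·787·0.09²).
So c = 2·787·0.09² = 12.7494.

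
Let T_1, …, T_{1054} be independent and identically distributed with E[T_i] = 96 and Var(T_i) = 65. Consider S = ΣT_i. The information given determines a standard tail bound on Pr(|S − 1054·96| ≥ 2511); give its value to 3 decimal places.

With mean and variance of each term known, Chebyshev's inequality bounds the deviation of the sum (or sample mean).
Var(S) = n·Var(T_i) = 1054·65 = 68510.
Chebyshev: Pr(|S − 1054·96| ≥ 2511) ≤ Var(S)/2511² = 68510/6305121 = 0.0109.

0.011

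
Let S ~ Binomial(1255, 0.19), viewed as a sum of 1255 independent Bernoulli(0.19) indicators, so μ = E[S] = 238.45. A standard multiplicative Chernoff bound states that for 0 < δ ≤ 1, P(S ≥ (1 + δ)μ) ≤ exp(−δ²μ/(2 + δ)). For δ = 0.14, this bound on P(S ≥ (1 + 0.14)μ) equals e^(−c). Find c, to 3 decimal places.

2.184

c = δ²μ/(2 + δ) = 0.14²·238.45/(2 + 0.14) = 2.1839.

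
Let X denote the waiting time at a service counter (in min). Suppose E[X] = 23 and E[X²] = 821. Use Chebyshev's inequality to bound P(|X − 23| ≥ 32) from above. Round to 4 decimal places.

Var(X) = E[X²] − (E[X])² = 821 − 529 = 292.
Chebyshev's inequality: P(|X − μ| ≥ t) ≤ Var(X)/t² = 292/1024 = 0.2852.

0.2852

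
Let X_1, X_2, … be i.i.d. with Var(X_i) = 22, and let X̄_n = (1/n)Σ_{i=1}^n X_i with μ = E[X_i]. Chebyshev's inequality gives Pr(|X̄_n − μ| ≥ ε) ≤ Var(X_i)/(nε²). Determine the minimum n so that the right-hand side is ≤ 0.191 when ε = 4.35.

7

Require 22/(n·4.35²) ≤ 0.191, i.e. n ≥ 22/(0.191·4.35²) = 6.087.
The smallest integer n is 7.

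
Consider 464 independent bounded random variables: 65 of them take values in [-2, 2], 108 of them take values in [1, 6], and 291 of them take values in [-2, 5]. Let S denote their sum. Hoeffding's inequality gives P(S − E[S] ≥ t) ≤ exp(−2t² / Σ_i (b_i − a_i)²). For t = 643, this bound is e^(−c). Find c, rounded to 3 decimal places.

Σ(b_i − a_i)² = 65·4² + 108·5² + 291·7² = 17999.
c = 2t² / 17999 = 2·643² / 17999 = 45.9413.

45.941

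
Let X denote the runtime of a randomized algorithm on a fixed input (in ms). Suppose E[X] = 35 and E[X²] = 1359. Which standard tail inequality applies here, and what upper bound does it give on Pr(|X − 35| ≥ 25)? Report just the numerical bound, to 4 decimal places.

The first two moments determine the variance, so Chebyshev's inequality is the sharpest standard bound available.
Var(X) = E[X²] − (E[X])² = 1359 − 1225 = 134.
Chebyshev's inequality: Pr(|X − μ| ≥ t) ≤ Var(X)/t² = 134/625 = 0.2144.

0.2144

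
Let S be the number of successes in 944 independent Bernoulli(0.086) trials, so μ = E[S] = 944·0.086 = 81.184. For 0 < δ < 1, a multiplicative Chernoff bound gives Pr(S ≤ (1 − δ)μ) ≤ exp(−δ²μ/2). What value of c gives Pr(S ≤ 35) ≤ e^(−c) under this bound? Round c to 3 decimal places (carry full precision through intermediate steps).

Write 35 = (1 − δ)μ, so δ = 1 − 35/81.184 = 0.5688806…
Then the exponent is δ²μ/2 = (μ − 35)²/(2μ) = 13.136590.

13.137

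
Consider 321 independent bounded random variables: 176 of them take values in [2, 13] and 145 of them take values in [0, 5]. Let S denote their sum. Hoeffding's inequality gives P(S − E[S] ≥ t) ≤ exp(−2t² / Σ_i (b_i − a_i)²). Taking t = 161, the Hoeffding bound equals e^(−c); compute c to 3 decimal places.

Σ(b_i − a_i)² = 176·11² + 145·5² = 24921.
c = 2t² / 24921 = 2·161² / 24921 = 2.0803.

2.080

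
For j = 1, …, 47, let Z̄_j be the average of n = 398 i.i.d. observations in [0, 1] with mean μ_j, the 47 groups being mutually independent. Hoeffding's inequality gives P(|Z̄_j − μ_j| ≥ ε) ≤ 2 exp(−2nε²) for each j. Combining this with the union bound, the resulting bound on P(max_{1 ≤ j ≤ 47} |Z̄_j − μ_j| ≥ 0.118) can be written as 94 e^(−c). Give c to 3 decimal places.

11.084

Union bound over the 47 events: P(max_{1 ≤ j ≤ 47} |Z̄_j − μ_j| ≥ 0.118) ≤ 47·2·exp(−2nε²) = 94 exp(−2·398·0.118²).
So c = 2·398·0.118² = 11.0835.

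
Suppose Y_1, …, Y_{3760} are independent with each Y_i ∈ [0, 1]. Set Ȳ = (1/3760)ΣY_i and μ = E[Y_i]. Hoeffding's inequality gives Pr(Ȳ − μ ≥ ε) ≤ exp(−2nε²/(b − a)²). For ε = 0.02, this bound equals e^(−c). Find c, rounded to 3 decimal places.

3.008

c = 2nε²/(b − a)² = 2·3760·0.02² / 1² = 3.0080.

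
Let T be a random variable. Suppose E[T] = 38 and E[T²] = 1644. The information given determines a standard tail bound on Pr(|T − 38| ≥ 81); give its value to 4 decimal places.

The first two moments determine the variance, so Chebyshev's inequality is the sharpest standard bound available.
Var(T) = E[T²] − (E[T])² = 1644 − 1444 = 200.
Chebyshev's inequality: Pr(|T − μ| ≥ t) ≤ Var(T)/t² = 200/6561 = 0.0305.

0.0305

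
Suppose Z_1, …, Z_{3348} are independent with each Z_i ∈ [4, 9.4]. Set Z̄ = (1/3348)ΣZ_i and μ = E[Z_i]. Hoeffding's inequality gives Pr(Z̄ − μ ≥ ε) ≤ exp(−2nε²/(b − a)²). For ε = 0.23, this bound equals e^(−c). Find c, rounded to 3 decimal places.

c = 2nε²/(b − a)² = 2·3348·0.23² / 5.4² = 12.1474.

12.147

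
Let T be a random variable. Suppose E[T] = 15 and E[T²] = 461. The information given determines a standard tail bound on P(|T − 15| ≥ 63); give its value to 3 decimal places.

0.059

The first two moments determine the variance, so Chebyshev's inequality is the sharpest standard bound available.
Var(T) = E[T²] − (E[T])² = 461 − 225 = 236.
Chebyshev's inequality: P(|T − μ| ≥ t) ≤ Var(T)/t² = 236/3969 = 0.0595.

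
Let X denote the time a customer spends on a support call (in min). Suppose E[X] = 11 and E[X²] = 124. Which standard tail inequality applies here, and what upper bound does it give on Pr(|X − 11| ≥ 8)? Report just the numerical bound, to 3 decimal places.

The first two moments determine the variance, so Chebyshev's inequality is the sharpest standard bound available.
Var(X) = E[X²] − (E[X])² = 124 − 121 = 3.
Chebyshev's inequality: Pr(|X − μ| ≥ t) ≤ Var(X)/t² = 3/64 = 0.0469.

0.047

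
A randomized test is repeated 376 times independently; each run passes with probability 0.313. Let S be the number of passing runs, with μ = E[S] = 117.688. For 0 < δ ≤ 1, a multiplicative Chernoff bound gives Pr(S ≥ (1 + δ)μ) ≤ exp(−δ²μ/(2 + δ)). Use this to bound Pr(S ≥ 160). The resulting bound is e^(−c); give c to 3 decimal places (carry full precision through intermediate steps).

Write 160 = (1 + δ)μ, so δ = 160/117.688 − 1 = 0.3595269…
Then the exponent is δ²μ/(2 + δ) = (160 − μ)² / (μ·(2 + δ)) = 6.447183.

6.447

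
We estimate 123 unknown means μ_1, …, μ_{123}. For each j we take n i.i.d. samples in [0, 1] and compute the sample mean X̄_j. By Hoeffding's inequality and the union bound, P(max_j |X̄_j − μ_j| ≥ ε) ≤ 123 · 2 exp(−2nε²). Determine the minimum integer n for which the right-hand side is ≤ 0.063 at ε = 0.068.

895

Need 2·123·exp(−2nε²) ≤ 0.063, i.e. exp(−2nε²) ≤ 0.063/246.
So 2nε² ≥ ln(246/0.063) = 8.269952.
Hence n ≥ 8.269952/(2·0.068²) = 894.242.
The smallest integer n is 895.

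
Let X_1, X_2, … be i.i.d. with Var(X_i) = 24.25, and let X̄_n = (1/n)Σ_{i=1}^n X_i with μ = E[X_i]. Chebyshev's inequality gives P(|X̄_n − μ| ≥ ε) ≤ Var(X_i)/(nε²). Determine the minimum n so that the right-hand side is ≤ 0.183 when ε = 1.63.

Require 24.25/(n·1.63²) ≤ 0.183, i.e. n ≥ 24.25/(0.183·1.63²) = 49.875.
The smallest integer n is 50.

50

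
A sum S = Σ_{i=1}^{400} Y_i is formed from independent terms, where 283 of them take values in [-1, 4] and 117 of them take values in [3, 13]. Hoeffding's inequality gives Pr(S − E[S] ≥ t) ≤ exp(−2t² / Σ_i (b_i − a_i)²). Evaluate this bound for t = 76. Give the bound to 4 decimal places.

Σ(b_i − a_i)² = 283·5² + 117·10² = 18775.
Exponent = 2·76² / 18775 = 0.61529.
Bound = exp(−0.61529) = 0.54049.

0.5405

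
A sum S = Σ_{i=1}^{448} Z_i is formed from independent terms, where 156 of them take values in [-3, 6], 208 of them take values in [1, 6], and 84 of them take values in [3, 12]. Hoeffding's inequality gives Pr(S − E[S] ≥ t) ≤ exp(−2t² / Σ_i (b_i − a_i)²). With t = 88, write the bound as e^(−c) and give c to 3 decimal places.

Σ(b_i − a_i)² = 156·9² + 208·5² + 84·9² = 24640.
c = 2t² / 24640 = 2·88² / 24640 = 0.6286.

0.629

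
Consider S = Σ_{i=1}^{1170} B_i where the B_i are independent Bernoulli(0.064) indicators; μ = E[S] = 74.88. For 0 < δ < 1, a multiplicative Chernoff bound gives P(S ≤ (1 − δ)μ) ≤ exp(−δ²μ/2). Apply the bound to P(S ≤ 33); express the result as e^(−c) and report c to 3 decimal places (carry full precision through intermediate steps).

Write 33 = (1 − δ)μ, so δ = 1 − 33/74.88 = 0.5592949…
Then the exponent is δ²μ/2 = (μ − 33)²/(2μ) = 11.711635.

11.712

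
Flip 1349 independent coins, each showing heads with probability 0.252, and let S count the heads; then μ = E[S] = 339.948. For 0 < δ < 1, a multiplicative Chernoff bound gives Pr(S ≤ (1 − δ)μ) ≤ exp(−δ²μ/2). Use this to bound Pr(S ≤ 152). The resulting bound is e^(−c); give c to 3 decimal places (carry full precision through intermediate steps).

51.956

Write 152 = (1 − δ)μ, so δ = 1 − 152/339.948 = 0.5528728…
Then the exponent is δ²μ/2 = (μ − 152)²/(2μ) = 51.955668.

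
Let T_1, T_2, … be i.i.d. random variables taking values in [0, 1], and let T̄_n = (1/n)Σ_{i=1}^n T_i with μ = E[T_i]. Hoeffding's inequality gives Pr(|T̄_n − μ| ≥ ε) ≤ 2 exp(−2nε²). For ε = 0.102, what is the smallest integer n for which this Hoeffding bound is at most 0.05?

Require 2·exp(−2nε²) ≤ 0.05, i.e. 2nε² ≥ ln(2/0.05) = 3.688879.
So n ≥ 3.688879 / (2·0.102²) = 177.282.
The smallest integer n is 178.

178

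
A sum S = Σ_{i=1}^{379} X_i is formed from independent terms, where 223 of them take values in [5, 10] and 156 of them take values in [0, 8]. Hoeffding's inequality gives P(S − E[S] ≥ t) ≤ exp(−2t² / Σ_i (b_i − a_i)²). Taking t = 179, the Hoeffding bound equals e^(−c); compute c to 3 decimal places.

Σ(b_i − a_i)² = 223·5² + 156·8² = 15559.
c = 2t² / 15559 = 2·179² / 15559 = 4.1186.

4.119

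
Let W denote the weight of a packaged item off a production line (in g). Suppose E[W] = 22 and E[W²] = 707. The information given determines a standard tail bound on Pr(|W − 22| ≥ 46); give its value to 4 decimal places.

0.1054

The first two moments determine the variance, so Chebyshev's inequality is the sharpest standard bound available.
Var(W) = E[W²] − (E[W])² = 707 − 484 = 223.
Chebyshev's inequality: Pr(|W − μ| ≥ t) ≤ Var(W)/t² = 223/2116 = 0.1054.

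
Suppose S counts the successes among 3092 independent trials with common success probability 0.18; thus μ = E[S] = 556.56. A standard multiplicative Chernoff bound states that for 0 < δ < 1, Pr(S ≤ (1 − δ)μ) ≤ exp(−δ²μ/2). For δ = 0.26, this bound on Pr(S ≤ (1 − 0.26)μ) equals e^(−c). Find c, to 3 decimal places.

18.812

c = δ²μ/2 = 0.26²·556.56/2 = 18.8117.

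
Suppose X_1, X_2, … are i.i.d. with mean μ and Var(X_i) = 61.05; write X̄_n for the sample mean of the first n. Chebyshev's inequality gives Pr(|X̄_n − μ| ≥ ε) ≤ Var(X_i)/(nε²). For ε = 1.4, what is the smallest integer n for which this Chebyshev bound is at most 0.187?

Require 61.05/(n·1.4²) ≤ 0.187, i.e. n ≥ 61.05/(0.187·1.4²) = 166.567.
The smallest integer n is 167.

167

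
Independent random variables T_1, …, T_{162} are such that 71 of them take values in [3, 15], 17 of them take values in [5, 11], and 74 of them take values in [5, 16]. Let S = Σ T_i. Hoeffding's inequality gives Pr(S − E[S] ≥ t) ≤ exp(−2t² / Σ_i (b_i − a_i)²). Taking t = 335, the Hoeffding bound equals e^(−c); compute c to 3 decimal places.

11.342

Σ(b_i − a_i)² = 71·12² + 17·6² + 74·11² = 19790.
c = 2t² / 19790 = 2·335² / 19790 = 11.3416.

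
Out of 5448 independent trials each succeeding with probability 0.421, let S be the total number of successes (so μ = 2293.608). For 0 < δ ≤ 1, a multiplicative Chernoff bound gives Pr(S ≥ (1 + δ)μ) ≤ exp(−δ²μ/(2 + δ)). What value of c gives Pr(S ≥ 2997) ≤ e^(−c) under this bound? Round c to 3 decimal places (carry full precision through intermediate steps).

Write 2997 = (1 + δ)μ, so δ = 2997/2293.608 − 1 = 0.3066749…
Then the exponent is δ²μ/(2 + δ) = (2997 − μ)² / (μ·(2 + δ)) = 93.516720.

93.517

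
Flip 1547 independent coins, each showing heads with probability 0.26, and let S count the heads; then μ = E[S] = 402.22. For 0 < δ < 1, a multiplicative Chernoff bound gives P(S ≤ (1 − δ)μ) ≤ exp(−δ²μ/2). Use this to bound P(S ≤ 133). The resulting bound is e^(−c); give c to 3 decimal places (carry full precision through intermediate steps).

Write 133 = (1 − δ)μ, so δ = 1 − 133/402.22 = 0.6693352…
Then the exponent is δ²μ/2 = (μ − 133)²/(2μ) = 90.099210.

90.099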